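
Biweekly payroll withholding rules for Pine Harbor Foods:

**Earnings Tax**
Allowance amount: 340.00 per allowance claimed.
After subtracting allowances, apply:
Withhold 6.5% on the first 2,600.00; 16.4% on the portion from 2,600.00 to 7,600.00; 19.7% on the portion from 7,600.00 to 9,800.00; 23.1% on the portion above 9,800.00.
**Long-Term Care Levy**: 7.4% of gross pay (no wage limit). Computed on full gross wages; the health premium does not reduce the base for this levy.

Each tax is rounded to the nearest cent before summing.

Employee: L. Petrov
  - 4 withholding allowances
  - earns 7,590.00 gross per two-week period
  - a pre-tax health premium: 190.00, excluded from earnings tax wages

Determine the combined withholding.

Earnings Tax: taxable = 7,590.00 − 190.00 − 4×340.00 = 6,040.00
  169.00 + 16.4% × (6,040.00 − 2,600.00) = 169.00 + 16.4% × 3,440.00 = 733.16
Long-Term Care Levy: 7.4% × 7,590.00 = 561.66
Total: 733.16 + 561.66 = 1,294.82

1,294.82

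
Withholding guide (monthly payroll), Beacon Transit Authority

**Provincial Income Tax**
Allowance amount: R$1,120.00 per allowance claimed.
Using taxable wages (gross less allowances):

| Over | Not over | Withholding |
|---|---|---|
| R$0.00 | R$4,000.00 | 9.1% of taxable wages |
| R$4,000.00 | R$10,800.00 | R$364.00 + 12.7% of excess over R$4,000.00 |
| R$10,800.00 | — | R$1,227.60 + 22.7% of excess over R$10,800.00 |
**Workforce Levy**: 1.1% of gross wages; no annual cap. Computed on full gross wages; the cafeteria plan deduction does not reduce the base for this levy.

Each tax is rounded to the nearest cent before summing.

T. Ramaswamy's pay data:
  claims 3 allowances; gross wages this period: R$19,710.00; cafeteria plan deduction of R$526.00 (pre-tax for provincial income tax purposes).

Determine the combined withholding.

Provincial Income Tax: taxable = R$19,710.00 − R$526.00 − 3×R$1,120.00 = R$15,824.00
  R$1,227.60 + 22.7% × (R$15,824.00 − R$10,800.00) = R$1,227.60 + 22.7% × R$5,024.00 = R$2,368.05
Workforce Levy: 1.1% × R$19,710.00 = R$216.81
Total: R$2,368.05 + R$216.81 = R$2,584.86

R$2,584.86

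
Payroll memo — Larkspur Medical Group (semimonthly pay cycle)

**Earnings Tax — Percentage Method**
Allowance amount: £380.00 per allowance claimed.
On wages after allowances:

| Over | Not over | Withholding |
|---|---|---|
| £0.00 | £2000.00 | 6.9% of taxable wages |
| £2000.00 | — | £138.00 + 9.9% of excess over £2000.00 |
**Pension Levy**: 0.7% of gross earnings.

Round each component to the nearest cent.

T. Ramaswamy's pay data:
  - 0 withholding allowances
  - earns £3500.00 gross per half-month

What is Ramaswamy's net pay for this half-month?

£3189.00

Earnings Tax: taxable = £3500.00
  £138.00 + 9.9% × (£3500.00 − £2000.00) = £138.00 + 9.9% × £1500.00 = £286.50
Pension Levy: 0.7% × £3500.00 = £24.50
Total withheld: £286.50 + £24.50 = £311.00
Net pay: £3500.00 − £311.00 = £3189.00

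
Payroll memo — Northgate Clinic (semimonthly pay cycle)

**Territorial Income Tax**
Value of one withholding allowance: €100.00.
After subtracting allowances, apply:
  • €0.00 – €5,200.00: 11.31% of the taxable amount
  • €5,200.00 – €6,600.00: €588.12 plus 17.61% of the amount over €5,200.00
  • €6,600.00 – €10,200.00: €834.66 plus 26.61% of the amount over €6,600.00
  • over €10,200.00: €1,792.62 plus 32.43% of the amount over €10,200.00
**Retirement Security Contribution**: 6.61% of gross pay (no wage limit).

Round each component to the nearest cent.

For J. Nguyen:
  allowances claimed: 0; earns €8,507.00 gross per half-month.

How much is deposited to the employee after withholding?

Territorial Income Tax: taxable = €8,507.00
  €834.66 + 26.61% × (€8,507.00 − €6,600.00) = €834.66 + 26.61% × €1,907.00 = €1,342.11
Retirement Security Contribution: 6.61% × €8,507.00 = €562.31
Total withheld: €1,342.11 + €562.31 = €1,904.42
Net pay: €8,507.00 − €1,904.42 = €6,602.58

€6,602.58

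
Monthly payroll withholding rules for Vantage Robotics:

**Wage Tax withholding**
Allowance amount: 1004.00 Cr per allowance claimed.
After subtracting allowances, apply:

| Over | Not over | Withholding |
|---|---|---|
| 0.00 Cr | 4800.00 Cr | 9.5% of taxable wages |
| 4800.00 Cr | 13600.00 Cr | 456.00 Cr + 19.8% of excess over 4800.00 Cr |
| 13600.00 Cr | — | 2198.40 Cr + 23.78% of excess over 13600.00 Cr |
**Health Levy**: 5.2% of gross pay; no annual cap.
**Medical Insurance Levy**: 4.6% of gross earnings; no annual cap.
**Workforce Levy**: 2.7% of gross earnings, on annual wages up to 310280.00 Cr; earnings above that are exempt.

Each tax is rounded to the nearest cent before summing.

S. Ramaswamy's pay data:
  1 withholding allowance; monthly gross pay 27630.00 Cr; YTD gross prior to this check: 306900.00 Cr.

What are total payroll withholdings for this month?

8094.98 Cr

Wage Tax: taxable = 27630.00 Cr − 1×1004.00 Cr = 26626.00 Cr
  2198.40 Cr + 23.78% × (26626.00 Cr − 13600.00 Cr) = 2198.40 Cr + 23.78% × 13026.00 Cr = 5295.98 Cr
Health Levy: 5.2% × 27630.00 Cr = 1436.76 Cr
Medical Insurance Levy: 4.6% × 27630.00 Cr = 1270.98 Cr
Workforce Levy: cap 310280.00 Cr − YTD 306900.00 Cr = 3380.00 Cr subject; 2.7% × 3380.00 Cr = 91.26 Cr
Total: 5295.98 Cr + 1436.76 Cr + 1270.98 Cr + 91.26 Cr = 8094.98 Cr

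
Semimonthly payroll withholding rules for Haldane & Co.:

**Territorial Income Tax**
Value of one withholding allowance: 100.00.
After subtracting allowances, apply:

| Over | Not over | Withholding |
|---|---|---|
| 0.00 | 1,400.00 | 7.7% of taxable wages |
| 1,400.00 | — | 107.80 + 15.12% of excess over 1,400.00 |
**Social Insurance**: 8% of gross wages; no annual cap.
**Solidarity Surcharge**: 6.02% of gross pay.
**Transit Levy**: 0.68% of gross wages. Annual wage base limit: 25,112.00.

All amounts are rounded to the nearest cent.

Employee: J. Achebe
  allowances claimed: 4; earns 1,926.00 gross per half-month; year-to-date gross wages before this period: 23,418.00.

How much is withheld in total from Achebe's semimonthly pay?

408.40

Territorial Income Tax: taxable = 1,926.00 − 4×100.00 = 1,526.00
  107.80 + 15.12% × (1,526.00 − 1,400.00) = 107.80 + 15.12% × 126.00 = 126.85
Social Insurance: 8% × 1,926.00 = 154.08
Solidarity Surcharge: 6.02% × 1,926.00 = 115.95
Transit Levy: cap 25,112.00 − YTD 23,418.00 = 1,694.00 subject; 0.68% × 1,694.00 = 11.52
Total: 126.85 + 154.08 + 115.95 + 11.52 = 408.40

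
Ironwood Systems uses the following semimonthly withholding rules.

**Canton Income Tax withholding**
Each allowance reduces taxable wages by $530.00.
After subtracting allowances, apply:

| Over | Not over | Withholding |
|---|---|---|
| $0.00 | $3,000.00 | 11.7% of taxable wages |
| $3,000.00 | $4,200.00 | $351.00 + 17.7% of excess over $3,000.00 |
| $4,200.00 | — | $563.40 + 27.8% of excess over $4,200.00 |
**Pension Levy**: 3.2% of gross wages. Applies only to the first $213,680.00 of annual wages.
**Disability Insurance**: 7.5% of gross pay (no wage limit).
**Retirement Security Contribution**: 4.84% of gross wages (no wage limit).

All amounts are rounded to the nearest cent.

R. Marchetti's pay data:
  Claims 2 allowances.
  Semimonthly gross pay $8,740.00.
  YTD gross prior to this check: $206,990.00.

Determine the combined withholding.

Canton Income Tax: taxable = $8,740.00 − 2×$530.00 = $7,680.00
  $563.40 + 27.8% × ($7,680.00 − $4,200.00) = $563.40 + 27.8% × $3,480.00 = $1,530.84
Pension Levy: cap $213,680.00 − YTD $206,990.00 = $6,690.00 subject; 3.2% × $6,690.00 = $214.08
Disability Insurance: 7.5% × $8,740.00 = $655.50
Retirement Security Contribution: 4.84% × $8,740.00 = $423.02
Total: $1,530.84 + $214.08 + $655.50 + $423.02 = $2,823.44

$2,823.44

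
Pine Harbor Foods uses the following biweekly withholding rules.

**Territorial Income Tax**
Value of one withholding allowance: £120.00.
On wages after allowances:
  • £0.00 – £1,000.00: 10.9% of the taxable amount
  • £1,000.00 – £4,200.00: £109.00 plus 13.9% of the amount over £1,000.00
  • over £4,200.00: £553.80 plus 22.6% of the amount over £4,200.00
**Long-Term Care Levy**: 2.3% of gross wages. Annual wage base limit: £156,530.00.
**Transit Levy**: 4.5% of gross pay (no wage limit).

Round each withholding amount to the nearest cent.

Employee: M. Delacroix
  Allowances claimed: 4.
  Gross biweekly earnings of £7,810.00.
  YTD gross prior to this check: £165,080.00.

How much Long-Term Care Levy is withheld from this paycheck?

Long-Term Care Levy: YTD £165,080.00 ≥ cap £156,530.00 → £0.00

£0.00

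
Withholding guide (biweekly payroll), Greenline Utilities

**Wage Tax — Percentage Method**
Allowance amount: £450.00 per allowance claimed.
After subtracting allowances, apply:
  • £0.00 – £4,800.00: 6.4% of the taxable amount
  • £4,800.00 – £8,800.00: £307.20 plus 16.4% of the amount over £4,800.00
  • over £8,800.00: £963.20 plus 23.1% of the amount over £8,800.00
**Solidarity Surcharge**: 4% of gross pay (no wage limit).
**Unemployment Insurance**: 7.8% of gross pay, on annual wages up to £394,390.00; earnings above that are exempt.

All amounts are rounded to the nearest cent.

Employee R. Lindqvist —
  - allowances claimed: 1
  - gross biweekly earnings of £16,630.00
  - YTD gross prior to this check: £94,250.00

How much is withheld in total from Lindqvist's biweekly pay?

£4,630.32

Wage Tax: taxable = £16,630.00 − 1×£450.00 = £16,180.00
  £963.20 + 23.1% × (£16,180.00 − £8,800.00) = £963.20 + 23.1% × £7,380.00 = £2,667.98
Solidarity Surcharge: 4% × £16,630.00 = £665.20
Unemployment Insurance: 7.8% × £16,630.00 = £1,297.14
Total: £2,667.98 + £665.20 + £1,297.14 = £4,630.32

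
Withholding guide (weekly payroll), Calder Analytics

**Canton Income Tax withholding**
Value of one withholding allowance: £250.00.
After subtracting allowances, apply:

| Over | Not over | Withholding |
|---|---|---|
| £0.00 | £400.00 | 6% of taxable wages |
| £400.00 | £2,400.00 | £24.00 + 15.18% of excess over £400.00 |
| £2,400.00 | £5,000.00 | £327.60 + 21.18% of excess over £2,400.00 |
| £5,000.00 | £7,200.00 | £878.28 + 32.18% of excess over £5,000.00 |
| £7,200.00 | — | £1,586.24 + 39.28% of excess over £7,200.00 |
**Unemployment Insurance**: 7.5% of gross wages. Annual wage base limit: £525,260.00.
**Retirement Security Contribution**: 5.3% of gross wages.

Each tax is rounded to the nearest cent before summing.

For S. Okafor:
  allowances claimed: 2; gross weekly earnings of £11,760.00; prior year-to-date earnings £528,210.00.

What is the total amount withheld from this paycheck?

£3,804.29

Canton Income Tax: taxable = £11,760.00 − 2×£250.00 = £11,260.00
  £1,586.24 + 39.28% × (£11,260.00 − £7,200.00) = £1,586.24 + 39.28% × £4,060.00 = £3,181.01
Unemployment Insurance: YTD £528,210.00 ≥ cap £525,260.00 → £0.00
Retirement Security Contribution: 5.3% × £11,760.00 = £623.28
Total: £3,181.01 + £0.00 + £623.28 = £3,804.29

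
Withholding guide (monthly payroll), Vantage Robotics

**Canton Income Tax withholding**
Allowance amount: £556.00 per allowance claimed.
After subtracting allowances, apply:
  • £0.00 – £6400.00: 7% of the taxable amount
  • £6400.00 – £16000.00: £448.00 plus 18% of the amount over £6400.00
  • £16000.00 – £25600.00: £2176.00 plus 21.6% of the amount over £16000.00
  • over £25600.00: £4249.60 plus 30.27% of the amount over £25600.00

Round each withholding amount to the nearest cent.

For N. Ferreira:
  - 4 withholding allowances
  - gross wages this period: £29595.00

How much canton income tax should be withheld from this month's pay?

£4785.68

Canton Income Tax: taxable = £29595.00 − 4×£556.00 = £27371.00
  £4249.60 + 30.27% × (£27371.00 − £25600.00) = £4249.60 + 30.27% × £1771.00 = £4785.68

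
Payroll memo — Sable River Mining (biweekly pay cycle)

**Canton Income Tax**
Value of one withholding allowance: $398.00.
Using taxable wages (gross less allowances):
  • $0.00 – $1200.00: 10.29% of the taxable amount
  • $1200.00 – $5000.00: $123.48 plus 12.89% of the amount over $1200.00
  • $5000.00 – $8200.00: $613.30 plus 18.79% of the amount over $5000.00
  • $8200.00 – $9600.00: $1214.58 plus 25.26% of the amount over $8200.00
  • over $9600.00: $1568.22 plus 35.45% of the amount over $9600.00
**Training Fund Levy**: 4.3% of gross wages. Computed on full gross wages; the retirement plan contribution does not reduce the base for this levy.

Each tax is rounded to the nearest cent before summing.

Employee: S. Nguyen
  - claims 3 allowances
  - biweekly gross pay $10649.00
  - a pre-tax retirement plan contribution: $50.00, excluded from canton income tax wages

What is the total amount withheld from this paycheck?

$1976.87

Canton Income Tax: taxable = $10649.00 − $50.00 − 3×$398.00 = $9405.00
  $1214.58 + 25.26% × ($9405.00 − $8200.00) = $1214.58 + 25.26% × $1205.00 = $1518.96
Training Fund Levy: 4.3% × $10649.00 = $457.91
Total: $1518.96 + $457.91 = $1976.87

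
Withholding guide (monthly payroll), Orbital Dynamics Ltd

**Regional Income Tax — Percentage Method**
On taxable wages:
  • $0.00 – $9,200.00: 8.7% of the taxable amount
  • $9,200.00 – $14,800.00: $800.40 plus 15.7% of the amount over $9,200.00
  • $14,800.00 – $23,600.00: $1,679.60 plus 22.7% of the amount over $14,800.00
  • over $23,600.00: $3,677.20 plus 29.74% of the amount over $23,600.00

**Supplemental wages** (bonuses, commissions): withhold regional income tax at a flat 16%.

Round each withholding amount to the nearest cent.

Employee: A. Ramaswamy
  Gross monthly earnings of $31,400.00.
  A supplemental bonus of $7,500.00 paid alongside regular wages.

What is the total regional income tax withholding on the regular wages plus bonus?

$7,196.92

Regional Income Tax: taxable = $31,400.00
  $3,677.20 + 29.74% × ($31,400.00 − $23,600.00) = $3,677.20 + 29.74% × $7,800.00 = $5,996.92
Supplemental (16% flat on bonus): 16% × $7,500.00 = $1,200.00
Total regional income tax: $5,996.92 + $1,200.00 = $7,196.92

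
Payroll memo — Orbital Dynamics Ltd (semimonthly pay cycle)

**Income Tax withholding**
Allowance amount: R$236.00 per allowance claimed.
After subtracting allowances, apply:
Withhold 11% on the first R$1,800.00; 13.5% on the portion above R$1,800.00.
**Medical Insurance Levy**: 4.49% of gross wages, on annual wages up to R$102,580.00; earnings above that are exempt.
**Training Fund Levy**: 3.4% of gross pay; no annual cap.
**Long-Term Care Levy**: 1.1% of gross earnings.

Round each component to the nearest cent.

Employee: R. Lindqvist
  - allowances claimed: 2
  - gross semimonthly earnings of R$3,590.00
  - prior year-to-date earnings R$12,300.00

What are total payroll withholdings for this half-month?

Income Tax: taxable = R$3,590.00 − 2×R$236.00 = R$3,118.00
  R$198.00 + 13.5% × (R$3,118.00 − R$1,800.00) = R$198.00 + 13.5% × R$1,318.00 = R$375.93
Medical Insurance Levy: 4.49% × R$3,590.00 = R$161.19
Training Fund Levy: 3.4% × R$3,590.00 = R$122.06
Long-Term Care Levy: 1.1% × R$3,590.00 = R$39.49
Total: R$375.93 + R$161.19 + R$122.06 + R$39.49 = R$698.67

R$698.67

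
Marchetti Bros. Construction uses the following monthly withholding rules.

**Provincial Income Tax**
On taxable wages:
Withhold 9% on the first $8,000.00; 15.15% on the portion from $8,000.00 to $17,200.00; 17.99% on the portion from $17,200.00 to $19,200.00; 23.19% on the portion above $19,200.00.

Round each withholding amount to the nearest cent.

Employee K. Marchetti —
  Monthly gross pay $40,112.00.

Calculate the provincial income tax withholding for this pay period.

$7,323.09

Provincial Income Tax: taxable = $40,112.00
  $2,473.60 + 23.19% × ($40,112.00 − $19,200.00) = $2,473.60 + 23.19% × $20,912.00 = $7,323.09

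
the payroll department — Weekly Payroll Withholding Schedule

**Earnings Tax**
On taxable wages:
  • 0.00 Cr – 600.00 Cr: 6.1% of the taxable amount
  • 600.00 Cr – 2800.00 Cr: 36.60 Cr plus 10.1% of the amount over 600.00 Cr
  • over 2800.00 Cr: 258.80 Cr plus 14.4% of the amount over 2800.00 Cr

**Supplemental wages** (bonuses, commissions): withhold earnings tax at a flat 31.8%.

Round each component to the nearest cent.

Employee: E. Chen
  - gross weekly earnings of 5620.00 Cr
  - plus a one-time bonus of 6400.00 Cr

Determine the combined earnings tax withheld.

Earnings Tax: taxable = 5620.00 Cr
  258.80 Cr + 14.4% × (5620.00 Cr − 2800.00 Cr) = 258.80 Cr + 14.4% × 2820.00 Cr = 664.88 Cr
Supplemental (31.8% flat on bonus): 31.8% × 6400.00 Cr = 2035.20 Cr
Total earnings tax: 664.88 Cr + 2035.20 Cr = 2700.08 Cr

2700.08 Cr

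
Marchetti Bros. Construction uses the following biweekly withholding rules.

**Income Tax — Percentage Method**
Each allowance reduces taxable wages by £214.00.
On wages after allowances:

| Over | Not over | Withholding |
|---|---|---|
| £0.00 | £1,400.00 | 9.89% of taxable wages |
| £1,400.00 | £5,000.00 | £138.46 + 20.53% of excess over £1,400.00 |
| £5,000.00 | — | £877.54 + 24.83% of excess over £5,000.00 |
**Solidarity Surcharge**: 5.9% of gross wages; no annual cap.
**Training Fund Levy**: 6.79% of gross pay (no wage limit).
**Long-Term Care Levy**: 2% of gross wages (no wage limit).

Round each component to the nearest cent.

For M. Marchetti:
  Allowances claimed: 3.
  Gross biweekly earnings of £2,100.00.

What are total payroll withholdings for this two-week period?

£458.86

Income Tax: taxable = £2,100.00 − 3×£214.00 = £1,458.00
  £138.46 + 20.53% × (£1,458.00 − £1,400.00) = £138.46 + 20.53% × £58.00 = £150.37
Solidarity Surcharge: 5.9% × £2,100.00 = £123.90
Training Fund Levy: 6.79% × £2,100.00 = £142.59
Long-Term Care Levy: 2% × £2,100.00 = £42.00
Total: £150.37 + £123.90 + £142.59 + £42.00 = £458.86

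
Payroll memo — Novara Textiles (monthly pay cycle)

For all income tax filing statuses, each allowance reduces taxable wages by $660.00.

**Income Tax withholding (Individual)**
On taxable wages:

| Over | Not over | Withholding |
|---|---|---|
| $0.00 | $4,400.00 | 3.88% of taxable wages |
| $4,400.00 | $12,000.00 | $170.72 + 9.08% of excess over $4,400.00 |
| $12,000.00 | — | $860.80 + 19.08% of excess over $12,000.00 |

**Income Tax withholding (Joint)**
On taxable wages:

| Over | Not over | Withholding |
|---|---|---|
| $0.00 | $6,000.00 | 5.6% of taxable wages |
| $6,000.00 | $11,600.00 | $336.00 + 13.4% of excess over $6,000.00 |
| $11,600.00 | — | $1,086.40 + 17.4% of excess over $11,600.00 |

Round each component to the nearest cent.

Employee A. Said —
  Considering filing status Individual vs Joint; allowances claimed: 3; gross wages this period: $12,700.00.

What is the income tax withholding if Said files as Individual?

$744.58

Income Tax (Individual): taxable = $12,700.00 − 3×$660.00 = $10,720.00
  $170.72 + 9.08% × ($10,720.00 − $4,400.00) = $170.72 + 9.08% × $6,320.00 = $744.58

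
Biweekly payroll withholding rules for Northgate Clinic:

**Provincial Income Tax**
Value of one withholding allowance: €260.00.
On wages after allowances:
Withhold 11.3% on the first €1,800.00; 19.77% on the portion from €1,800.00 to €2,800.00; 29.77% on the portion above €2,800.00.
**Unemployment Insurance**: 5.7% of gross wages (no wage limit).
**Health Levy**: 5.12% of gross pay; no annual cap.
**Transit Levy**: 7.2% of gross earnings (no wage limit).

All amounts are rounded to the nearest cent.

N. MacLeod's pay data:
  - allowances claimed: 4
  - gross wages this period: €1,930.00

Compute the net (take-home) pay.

€1,481.64

Provincial Income Tax: taxable = €1,930.00 − 4×€260.00 = €890.00
  11.3% × €890.00 = €100.57
Unemployment Insurance: 5.7% × €1,930.00 = €110.01
Health Levy: 5.12% × €1,930.00 = €98.82
Transit Levy: 7.2% × €1,930.00 = €138.96
Total withheld: €100.57 + €110.01 + €98.82 + €138.96 = €448.36
Net pay: €1,930.00 − €448.36 = €1,481.64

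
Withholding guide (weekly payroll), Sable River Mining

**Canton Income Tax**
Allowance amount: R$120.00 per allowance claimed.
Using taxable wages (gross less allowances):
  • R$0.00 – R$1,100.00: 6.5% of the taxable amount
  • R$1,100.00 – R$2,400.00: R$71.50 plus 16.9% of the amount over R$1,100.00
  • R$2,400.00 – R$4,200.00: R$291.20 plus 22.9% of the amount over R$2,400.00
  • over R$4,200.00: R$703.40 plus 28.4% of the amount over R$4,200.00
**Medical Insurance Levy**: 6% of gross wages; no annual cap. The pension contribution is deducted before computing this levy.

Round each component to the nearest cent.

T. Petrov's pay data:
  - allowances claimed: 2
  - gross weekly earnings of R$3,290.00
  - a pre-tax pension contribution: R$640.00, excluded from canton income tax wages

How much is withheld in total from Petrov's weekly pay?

Canton Income Tax: taxable = R$3,290.00 − R$640.00 − 2×R$120.00 = R$2,410.00
  R$291.20 + 22.9% × (R$2,410.00 − R$2,400.00) = R$291.20 + 22.9% × R$10.00 = R$293.49
Medical Insurance Levy: 6% × R$2,650.00 = R$159.00
Total: R$293.49 + R$159.00 = R$452.49

R$452.49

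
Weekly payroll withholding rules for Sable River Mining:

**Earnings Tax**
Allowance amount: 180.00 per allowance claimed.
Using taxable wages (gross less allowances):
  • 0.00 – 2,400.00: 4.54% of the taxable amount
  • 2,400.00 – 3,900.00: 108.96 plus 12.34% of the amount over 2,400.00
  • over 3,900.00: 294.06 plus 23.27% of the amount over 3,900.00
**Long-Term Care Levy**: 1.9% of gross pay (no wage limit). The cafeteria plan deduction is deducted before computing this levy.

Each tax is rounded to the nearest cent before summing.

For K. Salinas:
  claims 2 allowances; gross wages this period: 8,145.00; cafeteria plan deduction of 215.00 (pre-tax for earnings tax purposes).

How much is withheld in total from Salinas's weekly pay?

1,298.74

Earnings Tax: taxable = 8,145.00 − 215.00 − 2×180.00 = 7,570.00
  294.06 + 23.27% × (7,570.00 − 3,900.00) = 294.06 + 23.27% × 3,670.00 = 1,148.07
Long-Term Care Levy: 1.9% × 7,930.00 = 150.67
Total: 1,148.07 + 150.67 = 1,298.74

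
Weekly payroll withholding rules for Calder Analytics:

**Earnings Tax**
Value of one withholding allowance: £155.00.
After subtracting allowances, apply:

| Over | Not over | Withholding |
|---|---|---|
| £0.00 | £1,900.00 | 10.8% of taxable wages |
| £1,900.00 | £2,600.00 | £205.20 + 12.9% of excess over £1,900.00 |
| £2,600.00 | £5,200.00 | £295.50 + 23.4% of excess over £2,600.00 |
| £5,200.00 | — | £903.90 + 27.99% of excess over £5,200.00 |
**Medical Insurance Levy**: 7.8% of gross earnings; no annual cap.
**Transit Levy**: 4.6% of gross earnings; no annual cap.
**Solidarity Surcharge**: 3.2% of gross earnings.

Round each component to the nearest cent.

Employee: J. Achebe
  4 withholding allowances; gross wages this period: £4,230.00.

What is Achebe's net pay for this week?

Earnings Tax: taxable = £4,230.00 − 4×£155.00 = £3,610.00
  £295.50 + 23.4% × (£3,610.00 − £2,600.00) = £295.50 + 23.4% × £1,010.00 = £531.84
Medical Insurance Levy: 7.8% × £4,230.00 = £329.94
Transit Levy: 4.6% × £4,230.00 = £194.58
Solidarity Surcharge: 3.2% × £4,230.00 = £135.36
Total withheld: £531.84 + £329.94 + £194.58 + £135.36 = £1,191.72
Net pay: £4,230.00 − £1,191.72 = £3,038.28

£3,038.28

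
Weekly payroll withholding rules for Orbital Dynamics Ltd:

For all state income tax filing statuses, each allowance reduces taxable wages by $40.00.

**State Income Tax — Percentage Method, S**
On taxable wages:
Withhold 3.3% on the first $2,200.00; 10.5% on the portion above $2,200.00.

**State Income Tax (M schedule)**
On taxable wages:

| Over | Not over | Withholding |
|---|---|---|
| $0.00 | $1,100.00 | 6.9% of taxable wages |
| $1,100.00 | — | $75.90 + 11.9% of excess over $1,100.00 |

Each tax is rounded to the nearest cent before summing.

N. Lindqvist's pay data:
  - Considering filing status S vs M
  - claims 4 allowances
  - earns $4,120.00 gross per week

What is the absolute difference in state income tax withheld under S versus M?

State Income Tax (S): taxable = $4,120.00 − 4×$40.00 = $3,960.00
  $72.60 + 10.5% × ($3,960.00 − $2,200.00) = $72.60 + 10.5% × $1,760.00 = $257.40
State Income Tax (M): taxable = $4,120.00 − 4×$40.00 = $3,960.00
  $75.90 + 11.9% × ($3,960.00 − $1,100.00) = $75.90 + 11.9% × $2,860.00 = $416.24
Difference: |$257.40 − $416.24| = $158.84 (higher under M)

$158.84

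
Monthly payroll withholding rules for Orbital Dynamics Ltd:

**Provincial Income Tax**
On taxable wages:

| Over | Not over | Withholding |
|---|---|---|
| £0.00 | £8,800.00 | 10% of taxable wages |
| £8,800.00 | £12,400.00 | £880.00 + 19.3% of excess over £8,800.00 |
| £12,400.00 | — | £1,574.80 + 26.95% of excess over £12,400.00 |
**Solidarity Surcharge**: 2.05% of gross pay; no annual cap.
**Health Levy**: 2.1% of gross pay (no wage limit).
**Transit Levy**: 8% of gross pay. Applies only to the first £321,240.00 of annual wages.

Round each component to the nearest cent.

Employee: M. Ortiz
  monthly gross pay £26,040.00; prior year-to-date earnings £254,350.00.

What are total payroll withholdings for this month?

Provincial Income Tax: taxable = £26,040.00
  £1,574.80 + 26.95% × (£26,040.00 − £12,400.00) = £1,574.80 + 26.95% × £13,640.00 = £5,250.78
Solidarity Surcharge: 2.05% × £26,040.00 = £533.82
Health Levy: 2.1% × £26,040.00 = £546.84
Transit Levy: 8% × £26,040.00 = £2,083.20
Total: £5,250.78 + £533.82 + £546.84 + £2,083.20 = £8,414.64

£8,414.64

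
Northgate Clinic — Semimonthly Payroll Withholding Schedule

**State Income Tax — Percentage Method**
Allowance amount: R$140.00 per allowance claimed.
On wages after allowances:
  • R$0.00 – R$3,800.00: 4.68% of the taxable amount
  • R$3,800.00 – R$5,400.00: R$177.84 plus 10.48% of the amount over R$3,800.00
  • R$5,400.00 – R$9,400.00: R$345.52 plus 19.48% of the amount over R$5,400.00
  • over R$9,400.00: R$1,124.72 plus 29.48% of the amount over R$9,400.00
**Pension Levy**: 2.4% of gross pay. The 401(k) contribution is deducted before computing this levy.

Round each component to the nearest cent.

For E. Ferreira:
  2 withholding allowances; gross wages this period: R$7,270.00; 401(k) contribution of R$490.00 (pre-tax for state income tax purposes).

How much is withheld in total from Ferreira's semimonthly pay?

R$722.52

State Income Tax: taxable = R$7,270.00 − R$490.00 − 2×R$140.00 = R$6,500.00
  R$345.52 + 19.48% × (R$6,500.00 − R$5,400.00) = R$345.52 + 19.48% × R$1,100.00 = R$559.80
Pension Levy: 2.4% × R$6,780.00 = R$162.72
Total: R$559.80 + R$162.72 = R$722.52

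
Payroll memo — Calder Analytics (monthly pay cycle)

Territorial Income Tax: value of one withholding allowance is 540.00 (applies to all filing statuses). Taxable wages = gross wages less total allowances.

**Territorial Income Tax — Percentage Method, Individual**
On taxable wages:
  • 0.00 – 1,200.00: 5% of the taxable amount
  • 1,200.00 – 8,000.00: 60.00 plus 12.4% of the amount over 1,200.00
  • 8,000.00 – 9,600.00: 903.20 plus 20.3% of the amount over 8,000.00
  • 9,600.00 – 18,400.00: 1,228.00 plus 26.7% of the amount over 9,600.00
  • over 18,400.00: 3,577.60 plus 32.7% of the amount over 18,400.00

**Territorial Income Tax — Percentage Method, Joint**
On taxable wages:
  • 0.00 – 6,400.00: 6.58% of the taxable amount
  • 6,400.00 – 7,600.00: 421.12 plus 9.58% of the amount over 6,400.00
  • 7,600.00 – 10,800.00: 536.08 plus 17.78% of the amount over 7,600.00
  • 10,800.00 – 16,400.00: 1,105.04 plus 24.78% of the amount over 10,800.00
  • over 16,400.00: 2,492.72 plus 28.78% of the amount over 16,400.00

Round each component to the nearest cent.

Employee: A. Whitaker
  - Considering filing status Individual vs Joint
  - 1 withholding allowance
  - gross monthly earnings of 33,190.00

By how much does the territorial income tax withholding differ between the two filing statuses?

Territorial Income Tax (Individual): taxable = 33,190.00 − 1×540.00 = 32,650.00
  3,577.60 + 32.7% × (32,650.00 − 18,400.00) = 3,577.60 + 32.7% × 14,250.00 = 8,237.35
Territorial Income Tax (Joint): taxable = 33,190.00 − 1×540.00 = 32,650.00
  2,492.72 + 28.78% × (32,650.00 − 16,400.00) = 2,492.72 + 28.78% × 16,250.00 = 7,169.47
Difference: |8,237.35 − 7,169.47| = 1,067.88 (higher under Individual)

1,067.88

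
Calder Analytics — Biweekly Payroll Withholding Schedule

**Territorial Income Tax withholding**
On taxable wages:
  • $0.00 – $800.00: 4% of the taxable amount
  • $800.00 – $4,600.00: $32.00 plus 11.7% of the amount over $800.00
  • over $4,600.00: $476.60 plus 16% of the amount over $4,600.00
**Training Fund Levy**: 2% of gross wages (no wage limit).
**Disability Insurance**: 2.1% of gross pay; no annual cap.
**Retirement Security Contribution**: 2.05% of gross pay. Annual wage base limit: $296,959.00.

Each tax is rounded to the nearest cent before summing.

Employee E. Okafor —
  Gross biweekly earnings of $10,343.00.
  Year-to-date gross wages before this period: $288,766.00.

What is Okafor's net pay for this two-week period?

Territorial Income Tax: taxable = $10,343.00
  $476.60 + 16% × ($10,343.00 − $4,600.00) = $476.60 + 16% × $5,743.00 = $1,395.48
Training Fund Levy: 2% × $10,343.00 = $206.86
Disability Insurance: 2.1% × $10,343.00 = $217.20
Retirement Security Contribution: cap $296,959.00 − YTD $288,766.00 = $8,193.00 subject; 2.05% × $8,193.00 = $167.96
Total withheld: $1,395.48 + $206.86 + $217.20 + $167.96 = $1,987.50
Net pay: $10,343.00 − $1,987.50 = $8,355.50

$8,355.50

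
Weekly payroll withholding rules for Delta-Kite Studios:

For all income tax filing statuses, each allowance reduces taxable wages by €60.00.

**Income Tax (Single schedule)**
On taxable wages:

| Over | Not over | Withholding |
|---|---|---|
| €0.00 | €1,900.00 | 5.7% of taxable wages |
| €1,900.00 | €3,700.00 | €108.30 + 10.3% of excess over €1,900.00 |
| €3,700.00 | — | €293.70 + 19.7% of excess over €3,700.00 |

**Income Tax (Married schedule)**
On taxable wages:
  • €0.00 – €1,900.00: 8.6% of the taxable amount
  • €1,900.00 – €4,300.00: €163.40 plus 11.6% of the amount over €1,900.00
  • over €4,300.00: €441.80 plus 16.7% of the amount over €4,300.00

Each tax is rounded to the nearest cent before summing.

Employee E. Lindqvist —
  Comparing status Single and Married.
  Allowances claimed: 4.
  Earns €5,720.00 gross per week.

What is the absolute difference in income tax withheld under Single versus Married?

Income Tax (Single): taxable = €5,720.00 − 4×€60.00 = €5,480.00
  €293.70 + 19.7% × (€5,480.00 − €3,700.00) = €293.70 + 19.7% × €1,780.00 = €644.36
Income Tax (Married): taxable = €5,720.00 − 4×€60.00 = €5,480.00
  €441.80 + 16.7% × (€5,480.00 − €4,300.00) = €441.80 + 16.7% × €1,180.00 = €638.86
Difference: |€644.36 − €638.86| = €5.50 (higher under Single)

€5.50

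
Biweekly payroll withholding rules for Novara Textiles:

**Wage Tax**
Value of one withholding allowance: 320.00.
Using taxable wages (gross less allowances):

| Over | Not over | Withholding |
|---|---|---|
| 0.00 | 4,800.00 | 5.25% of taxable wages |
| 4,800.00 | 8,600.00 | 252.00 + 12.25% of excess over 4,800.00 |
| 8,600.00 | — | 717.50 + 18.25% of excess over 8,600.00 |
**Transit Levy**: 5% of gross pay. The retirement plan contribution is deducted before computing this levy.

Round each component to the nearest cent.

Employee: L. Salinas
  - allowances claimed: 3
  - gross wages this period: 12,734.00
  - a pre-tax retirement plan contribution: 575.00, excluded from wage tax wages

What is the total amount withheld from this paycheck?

1,799.77

Wage Tax: taxable = 12,734.00 − 575.00 − 3×320.00 = 11,199.00
  717.50 + 18.25% × (11,199.00 − 8,600.00) = 717.50 + 18.25% × 2,599.00 = 1,191.82
Transit Levy: 5% × 12,159.00 = 607.95
Total: 1,191.82 + 607.95 = 1,799.77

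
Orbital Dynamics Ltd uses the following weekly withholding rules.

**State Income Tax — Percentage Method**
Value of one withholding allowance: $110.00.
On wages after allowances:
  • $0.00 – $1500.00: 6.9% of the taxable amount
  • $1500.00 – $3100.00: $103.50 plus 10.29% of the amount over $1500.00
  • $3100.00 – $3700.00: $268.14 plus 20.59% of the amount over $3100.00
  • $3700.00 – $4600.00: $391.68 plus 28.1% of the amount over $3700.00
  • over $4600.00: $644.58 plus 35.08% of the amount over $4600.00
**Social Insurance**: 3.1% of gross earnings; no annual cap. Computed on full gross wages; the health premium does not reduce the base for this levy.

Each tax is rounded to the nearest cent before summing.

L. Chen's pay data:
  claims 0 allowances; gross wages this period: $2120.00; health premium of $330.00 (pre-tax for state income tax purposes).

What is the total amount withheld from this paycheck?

$199.06

State Income Tax: taxable = $2120.00 − $330.00 = $1790.00
  $103.50 + 10.29% × ($1790.00 − $1500.00) = $103.50 + 10.29% × $290.00 = $133.34
Social Insurance: 3.1% × $2120.00 = $65.72
Total: $133.34 + $65.72 = $199.06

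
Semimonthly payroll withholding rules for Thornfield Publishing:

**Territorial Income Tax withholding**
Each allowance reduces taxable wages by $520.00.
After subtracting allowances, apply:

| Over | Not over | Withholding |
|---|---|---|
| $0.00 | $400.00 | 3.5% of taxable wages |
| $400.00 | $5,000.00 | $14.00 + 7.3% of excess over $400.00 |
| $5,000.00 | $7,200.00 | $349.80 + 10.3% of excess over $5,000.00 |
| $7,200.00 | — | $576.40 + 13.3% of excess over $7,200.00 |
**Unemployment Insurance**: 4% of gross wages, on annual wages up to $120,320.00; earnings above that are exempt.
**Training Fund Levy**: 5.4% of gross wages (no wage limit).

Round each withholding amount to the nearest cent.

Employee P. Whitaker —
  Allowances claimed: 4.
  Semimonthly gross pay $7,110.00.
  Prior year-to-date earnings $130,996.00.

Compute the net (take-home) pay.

$6,373.17

Territorial Income Tax: taxable = $7,110.00 − 4×$520.00 = $5,030.00
  $349.80 + 10.3% × ($5,030.00 − $5,000.00) = $349.80 + 10.3% × $30.00 = $352.89
Unemployment Insurance: YTD $130,996.00 ≥ cap $120,320.00 → $0.00
Training Fund Levy: 5.4% × $7,110.00 = $383.94
Total withheld: $352.89 + $0.00 + $383.94 = $736.83
Net pay: $7,110.00 − $736.83 = $6,373.17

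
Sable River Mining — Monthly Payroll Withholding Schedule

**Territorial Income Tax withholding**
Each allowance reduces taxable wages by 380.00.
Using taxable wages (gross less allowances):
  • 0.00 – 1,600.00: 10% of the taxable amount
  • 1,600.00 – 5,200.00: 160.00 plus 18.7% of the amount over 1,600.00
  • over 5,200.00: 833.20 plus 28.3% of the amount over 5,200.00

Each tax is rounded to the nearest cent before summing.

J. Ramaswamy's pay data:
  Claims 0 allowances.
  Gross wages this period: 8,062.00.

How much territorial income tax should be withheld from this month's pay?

Territorial Income Tax: taxable = 8,062.00
  833.20 + 28.3% × (8,062.00 − 5,200.00) = 833.20 + 28.3% × 2,862.00 = 1,643.15

1,643.15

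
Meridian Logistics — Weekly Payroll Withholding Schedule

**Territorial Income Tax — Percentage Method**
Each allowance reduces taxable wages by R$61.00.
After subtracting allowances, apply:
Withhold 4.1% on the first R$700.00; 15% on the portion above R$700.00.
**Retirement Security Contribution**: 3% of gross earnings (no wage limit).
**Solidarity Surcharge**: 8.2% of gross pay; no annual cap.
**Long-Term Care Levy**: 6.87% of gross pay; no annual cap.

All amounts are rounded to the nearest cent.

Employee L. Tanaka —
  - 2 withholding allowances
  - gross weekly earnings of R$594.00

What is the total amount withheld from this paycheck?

Territorial Income Tax: taxable = R$594.00 − 2×R$61.00 = R$472.00
  4.1% × R$472.00 = R$19.35
Retirement Security Contribution: 3% × R$594.00 = R$17.82
Solidarity Surcharge: 8.2% × R$594.00 = R$48.71
Long-Term Care Levy: 6.87% × R$594.00 = R$40.81
Total: R$19.35 + R$17.82 + R$48.71 + R$40.81 = R$126.69

R$126.69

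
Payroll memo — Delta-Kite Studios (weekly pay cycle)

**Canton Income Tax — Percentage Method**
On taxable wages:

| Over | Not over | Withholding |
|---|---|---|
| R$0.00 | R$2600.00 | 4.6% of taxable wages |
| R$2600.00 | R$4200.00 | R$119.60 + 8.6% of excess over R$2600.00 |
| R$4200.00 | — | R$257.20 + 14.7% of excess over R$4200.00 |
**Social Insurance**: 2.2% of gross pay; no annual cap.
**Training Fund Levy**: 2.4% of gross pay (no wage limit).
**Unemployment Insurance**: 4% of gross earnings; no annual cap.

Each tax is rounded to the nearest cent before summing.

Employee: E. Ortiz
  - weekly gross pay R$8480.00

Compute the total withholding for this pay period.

Canton Income Tax: taxable = R$8480.00
  R$257.20 + 14.7% × (R$8480.00 − R$4200.00) = R$257.20 + 14.7% × R$4280.00 = R$886.36
Social Insurance: 2.2% × R$8480.00 = R$186.56
Training Fund Levy: 2.4% × R$8480.00 = R$203.52
Unemployment Insurance: 4% × R$8480.00 = R$339.20
Total: R$886.36 + R$186.56 + R$203.52 + R$339.20 = R$1615.64

R$1615.64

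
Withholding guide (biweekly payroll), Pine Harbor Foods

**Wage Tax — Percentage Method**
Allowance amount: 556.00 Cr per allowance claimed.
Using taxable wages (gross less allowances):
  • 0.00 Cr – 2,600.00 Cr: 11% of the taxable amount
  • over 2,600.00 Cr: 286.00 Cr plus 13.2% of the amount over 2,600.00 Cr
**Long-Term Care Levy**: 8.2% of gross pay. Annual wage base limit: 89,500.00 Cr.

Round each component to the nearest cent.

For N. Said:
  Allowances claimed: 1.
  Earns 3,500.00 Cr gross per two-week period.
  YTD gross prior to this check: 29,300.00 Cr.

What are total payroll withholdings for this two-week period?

Wage Tax: taxable = 3,500.00 Cr − 1×556.00 Cr = 2,944.00 Cr
  286.00 Cr + 13.2% × (2,944.00 Cr − 2,600.00 Cr) = 286.00 Cr + 13.2% × 344.00 Cr = 331.41 Cr
Long-Term Care Levy: 8.2% × 3,500.00 Cr = 287.00 Cr
Total: 331.41 Cr + 287.00 Cr = 618.41 Cr

618.41 Cr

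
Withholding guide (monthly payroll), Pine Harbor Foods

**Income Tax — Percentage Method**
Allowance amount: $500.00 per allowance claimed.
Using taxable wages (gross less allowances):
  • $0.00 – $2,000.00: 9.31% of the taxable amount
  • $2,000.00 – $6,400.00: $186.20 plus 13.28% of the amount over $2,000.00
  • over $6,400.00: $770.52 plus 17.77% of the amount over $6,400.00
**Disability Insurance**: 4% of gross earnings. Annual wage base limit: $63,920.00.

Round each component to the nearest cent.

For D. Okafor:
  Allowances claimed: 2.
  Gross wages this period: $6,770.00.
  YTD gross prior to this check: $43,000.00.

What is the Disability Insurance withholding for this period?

$270.80

Disability Insurance: 4% × $6,770.00 = $270.80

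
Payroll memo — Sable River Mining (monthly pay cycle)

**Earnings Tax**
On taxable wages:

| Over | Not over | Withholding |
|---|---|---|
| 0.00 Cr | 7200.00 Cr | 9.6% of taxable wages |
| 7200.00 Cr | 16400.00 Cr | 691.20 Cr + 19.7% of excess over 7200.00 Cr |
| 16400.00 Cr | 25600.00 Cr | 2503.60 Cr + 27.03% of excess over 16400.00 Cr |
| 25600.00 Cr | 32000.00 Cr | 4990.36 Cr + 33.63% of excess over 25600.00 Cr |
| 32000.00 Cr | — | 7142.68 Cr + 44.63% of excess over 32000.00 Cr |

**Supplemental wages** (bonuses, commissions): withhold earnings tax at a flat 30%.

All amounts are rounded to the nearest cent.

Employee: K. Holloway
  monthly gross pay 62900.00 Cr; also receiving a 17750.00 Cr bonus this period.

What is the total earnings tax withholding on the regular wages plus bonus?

26258.35 Cr

Earnings Tax: taxable = 62900.00 Cr
  7142.68 Cr + 44.63% × (62900.00 Cr − 32000.00 Cr) = 7142.68 Cr + 44.63% × 30900.00 Cr = 20933.35 Cr
Supplemental (30% flat on bonus): 30% × 17750.00 Cr = 5325.00 Cr
Total earnings tax: 20933.35 Cr + 5325.00 Cr = 26258.35 Cr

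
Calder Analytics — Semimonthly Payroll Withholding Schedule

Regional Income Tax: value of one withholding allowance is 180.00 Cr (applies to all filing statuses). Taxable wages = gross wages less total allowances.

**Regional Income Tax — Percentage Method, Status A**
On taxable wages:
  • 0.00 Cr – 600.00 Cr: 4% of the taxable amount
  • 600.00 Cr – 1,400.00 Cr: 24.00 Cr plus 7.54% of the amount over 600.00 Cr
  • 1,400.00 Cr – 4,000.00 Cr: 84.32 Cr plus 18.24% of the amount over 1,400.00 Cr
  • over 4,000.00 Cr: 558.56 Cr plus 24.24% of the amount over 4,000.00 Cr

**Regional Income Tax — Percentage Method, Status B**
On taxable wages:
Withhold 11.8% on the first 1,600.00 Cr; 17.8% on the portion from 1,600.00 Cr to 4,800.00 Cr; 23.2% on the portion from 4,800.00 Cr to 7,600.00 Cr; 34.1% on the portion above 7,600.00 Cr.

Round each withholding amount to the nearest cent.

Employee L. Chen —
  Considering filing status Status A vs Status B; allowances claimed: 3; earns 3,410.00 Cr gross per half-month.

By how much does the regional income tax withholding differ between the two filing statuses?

Regional Income Tax (Status A): taxable = 3,410.00 Cr − 3×180.00 Cr = 2,870.00 Cr
  84.32 Cr + 18.24% × (2,870.00 Cr − 1,400.00 Cr) = 84.32 Cr + 18.24% × 1,470.00 Cr = 352.45 Cr
Regional Income Tax (Status B): taxable = 3,410.00 Cr − 3×180.00 Cr = 2,870.00 Cr
  188.80 Cr + 17.8% × (2,870.00 Cr − 1,600.00 Cr) = 188.80 Cr + 17.8% × 1,270.00 Cr = 414.86 Cr
Difference: |352.45 Cr − 414.86 Cr| = 62.41 Cr (higher under Status B)

62.41 Cr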